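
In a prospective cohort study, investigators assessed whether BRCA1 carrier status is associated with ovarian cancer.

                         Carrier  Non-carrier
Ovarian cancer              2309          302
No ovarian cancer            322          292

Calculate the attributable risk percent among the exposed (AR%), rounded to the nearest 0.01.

42.07

Reading the table with exposure as columns: a = 2309 (Carrier, case), b = 322 (Carrier, non-case), c = 302 (Non-carrier, case), d = 292.
Risk in exposed = 2309/2631 = 0.87761; risk in unexposed = 302/594 = 0.50842.
RR = 0.87761/0.50842 = 1.72617
AR% = (RR − 1)/RR × 100 = (1.72617 − 1)/1.72617 × 100 = 42.0681%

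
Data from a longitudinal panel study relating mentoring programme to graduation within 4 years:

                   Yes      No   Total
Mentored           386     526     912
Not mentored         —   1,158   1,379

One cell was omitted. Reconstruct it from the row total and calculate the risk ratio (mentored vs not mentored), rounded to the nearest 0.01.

The missing cell is in the unexposed row: 1379 − 1158 = 221.
So a = 386, b = 526, c = 221, d = 1158.
RR = [a/(a+b)] / [c/(c+d)] = (386/912) / (221/1379) = 0.42325/0.16026 = 2.64098

2.64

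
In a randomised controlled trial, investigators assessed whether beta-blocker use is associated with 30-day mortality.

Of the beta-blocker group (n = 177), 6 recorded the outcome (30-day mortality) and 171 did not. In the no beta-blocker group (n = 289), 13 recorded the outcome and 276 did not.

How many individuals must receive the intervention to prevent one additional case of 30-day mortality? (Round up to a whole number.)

91

Risk in treated group = 6/177 = 0.03390; risk in control = 13/289 = 0.04498.
Absolute risk reduction = 0.04498 − 0.03390 = 0.01108
NNT = 1 / ARR = 1 / 0.01108 = 90.217 → round up → 91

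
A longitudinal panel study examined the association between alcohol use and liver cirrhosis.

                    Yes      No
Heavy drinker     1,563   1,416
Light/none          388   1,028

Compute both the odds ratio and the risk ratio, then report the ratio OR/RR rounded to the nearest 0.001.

Cells: a = 1563, b = 1416, c = 388, d = 1028.
OR = (1563·1028)/(1416·388) = 1606764/549408 = 2.92454
Risk in exposed = 1563/2979 = 0.52467; risk in unexposed = 388/1416 = 0.27401; RR = 1.91478
OR/RR = 2.92454 / 1.91478 = 1.52734
The outcome is not rare, so the OR lies further from 1 than the RR.

1.527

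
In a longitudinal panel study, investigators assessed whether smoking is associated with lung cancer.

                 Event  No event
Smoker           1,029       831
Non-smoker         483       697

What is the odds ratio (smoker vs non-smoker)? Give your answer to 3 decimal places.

Cells: a = 1029, b = 831, c = 483, d = 697.
OR = (a·d)/(b·c) = (1029 × 697) / (831 × 483) = 717213 / 401373 = 1.78690
The odds of lung cancer are about 1.79 times as high in the smoker group.

1.787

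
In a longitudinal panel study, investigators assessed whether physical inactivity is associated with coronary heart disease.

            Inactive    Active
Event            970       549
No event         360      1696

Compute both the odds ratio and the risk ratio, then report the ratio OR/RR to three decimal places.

2.791

Reading the table with exposure as columns: a = 970 (Inactive, case), b = 360 (Inactive, non-case), c = 549 (Active, case), d = 1696.
OR = (970·1696)/(360·549) = 1645120/197640 = 8.32382
Risk in exposed = 970/1330 = 0.72932; risk in unexposed = 549/2245 = 0.24454; RR = 2.98239
OR/RR = 8.32382 / 2.98239 = 2.79099
The outcome is not rare, so the OR lies further from 1 than the RR.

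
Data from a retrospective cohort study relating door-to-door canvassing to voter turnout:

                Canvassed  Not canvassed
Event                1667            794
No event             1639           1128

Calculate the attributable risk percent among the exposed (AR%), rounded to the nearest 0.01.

Reading the table with exposure as columns: a = 1667 (Canvassed, case), b = 1639 (Canvassed, non-case), c = 794 (Not canvassed, case), d = 1128.
Risk in exposed = 1667/3306 = 0.50423; risk in unexposed = 794/1922 = 0.41311.
RR = 0.50423/0.41311 = 1.22058
AR% = (RR − 1)/RR × 100 = (1.22058 − 1)/1.22058 × 100 = 18.0716%

18.07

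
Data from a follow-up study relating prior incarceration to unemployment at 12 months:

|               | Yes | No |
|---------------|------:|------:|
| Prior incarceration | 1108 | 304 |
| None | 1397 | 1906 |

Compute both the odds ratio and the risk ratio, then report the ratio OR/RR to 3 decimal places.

2.680

Cells: a = 1108, b = 304, c = 1397, d = 1906.
OR = (1108·1906)/(304·1397) = 2111848/424688 = 4.97270
Risk in exposed = 1108/1412 = 0.78470; risk in unexposed = 1397/3303 = 0.42295; RR = 1.85531
OR/RR = 4.97270 / 1.85531 = 2.68025
The outcome is not rare, so the OR lies further from 1 than the RR.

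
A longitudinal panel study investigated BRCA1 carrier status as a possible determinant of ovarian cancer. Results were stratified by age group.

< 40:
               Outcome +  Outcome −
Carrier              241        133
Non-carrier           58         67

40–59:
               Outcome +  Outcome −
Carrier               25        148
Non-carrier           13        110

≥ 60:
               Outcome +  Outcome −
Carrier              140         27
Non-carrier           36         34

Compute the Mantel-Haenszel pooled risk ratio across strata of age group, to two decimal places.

RR_MH = Σ(aᵢ·n₀ᵢ/nᵢ) / Σ(cᵢ·n₁ᵢ/nᵢ), with n₁ᵢ = aᵢ+bᵢ (exposed), n₀ᵢ = cᵢ+dᵢ (unexposed), nᵢ = n₁ᵢ+n₀ᵢ.
Stratum 1 (< 40): n₁ = 374, n₀ = 125, n = 499; a·n₀/n = 241·125/499 = 60.3707; c·n₁/n = 58·374/499 = 43.4709
Stratum 2 (40–59): n₁ = 173, n₀ = 123, n = 296; a·n₀/n = 25·123/296 = 10.3885; c·n₁/n = 13·173/296 = 7.5980
Stratum 3 (≥ 60): n₁ = 167, n₀ = 70, n = 237; a·n₀/n = 140·70/237 = 41.3502; c·n₁/n = 36·167/237 = 25.3671
RR_MH = (60.3707 + 10.3885 + 41.3502) / (43.4709 + 7.5980 + 25.3671) = 112.1095 / 76.4360 = 1.46671

1.47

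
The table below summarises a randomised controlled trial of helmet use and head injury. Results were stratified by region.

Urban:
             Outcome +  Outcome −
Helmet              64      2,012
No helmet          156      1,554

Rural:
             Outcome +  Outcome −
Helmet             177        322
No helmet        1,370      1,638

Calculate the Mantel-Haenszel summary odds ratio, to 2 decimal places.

0.52

OR_MH = Σ(aᵢdᵢ/nᵢ) / Σ(bᵢcᵢ/nᵢ), where nᵢ is the stratum total.
Stratum 1 (Urban): n = 3786; a·d/n = 64·1554/3786 = 26.2694; b·c/n = 2012·156/3786 = 82.9033
Stratum 2 (Rural): n = 3507; a·d/n = 177·1638/3507 = 82.6707; b·c/n = 322·1370/3507 = 125.7884
OR_MH = (26.2694 + 82.6707) / (82.9033 + 125.7884) = 108.9401 / 208.6918 = 0.52201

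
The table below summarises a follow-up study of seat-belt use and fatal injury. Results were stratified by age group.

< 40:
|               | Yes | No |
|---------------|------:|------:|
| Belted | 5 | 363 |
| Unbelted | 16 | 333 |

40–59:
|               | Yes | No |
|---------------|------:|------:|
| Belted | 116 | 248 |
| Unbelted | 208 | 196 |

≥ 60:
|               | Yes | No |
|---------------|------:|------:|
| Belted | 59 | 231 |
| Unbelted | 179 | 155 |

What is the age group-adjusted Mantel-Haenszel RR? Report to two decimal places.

RR_MH = Σ(aᵢ·n₀ᵢ/nᵢ) / Σ(cᵢ·n₁ᵢ/nᵢ), with n₁ᵢ = aᵢ+bᵢ (exposed), n₀ᵢ = cᵢ+dᵢ (unexposed), nᵢ = n₁ᵢ+n₀ᵢ.
Stratum 1 (< 40): n₁ = 368, n₀ = 349, n = 717; a·n₀/n = 5·349/717 = 2.4338; c·n₁/n = 16·368/717 = 8.2120
Stratum 2 (40–59): n₁ = 364, n₀ = 404, n = 768; a·n₀/n = 116·404/768 = 61.0208; c·n₁/n = 208·364/768 = 98.5833
Stratum 3 (≥ 60): n₁ = 290, n₀ = 334, n = 624; a·n₀/n = 59·334/624 = 31.5801; c·n₁/n = 179·290/624 = 83.1891
RR_MH = (2.4338 + 61.0208 + 31.5801) / (8.2120 + 98.5833 + 83.1891) = 95.0347 / 189.9844 = 0.50022

0.50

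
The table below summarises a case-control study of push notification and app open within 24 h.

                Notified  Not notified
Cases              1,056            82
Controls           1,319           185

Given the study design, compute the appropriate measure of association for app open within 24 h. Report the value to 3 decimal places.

1.806

Reading the table with exposure as columns: a = 1056 (Notified, case), b = 1319 (Notified, non-case), c = 82 (Not notified, case), d = 185.
This is a case-control study: participants were sampled on outcome status, so risks in the source population cannot be estimated directly — relative risk is not valid here. The odds ratio is the appropriate measure.
OR = (a·d)/(b·c) = (1056 × 185) / (1319 × 82) = 195360 / 108158 = 1.80625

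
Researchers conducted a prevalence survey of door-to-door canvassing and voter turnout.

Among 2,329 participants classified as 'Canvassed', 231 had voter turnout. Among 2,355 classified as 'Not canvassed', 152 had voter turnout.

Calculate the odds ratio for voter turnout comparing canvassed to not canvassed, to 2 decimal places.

1.60

From the description: a = 231, b = 2098, c = 152, d = 2203.
OR = (a·d)/(b·c) = (231 × 2203) / (2098 × 152) = 508893 / 318896 = 1.59580
The odds of voter turnout are about 1.60 times as high in the canvassed group.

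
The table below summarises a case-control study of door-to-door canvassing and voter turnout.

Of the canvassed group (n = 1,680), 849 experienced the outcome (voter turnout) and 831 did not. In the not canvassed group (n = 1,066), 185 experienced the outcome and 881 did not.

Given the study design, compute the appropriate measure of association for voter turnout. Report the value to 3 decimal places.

4.865

From the description: a = 849, b = 831, c = 185, d = 881.
This is a case-control study: participants were sampled on outcome status, so risks in the source population cannot be estimated directly — relative risk is not valid here. The odds ratio is the appropriate measure.
OR = (a·d)/(b·c) = (849 × 881) / (831 × 185) = 747969 / 153735 = 4.86531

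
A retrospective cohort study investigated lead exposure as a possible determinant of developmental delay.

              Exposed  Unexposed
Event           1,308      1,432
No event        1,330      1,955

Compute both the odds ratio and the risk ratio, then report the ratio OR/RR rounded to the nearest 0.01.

Reading the table with exposure as columns: a = 1308 (Exposed, case), b = 1330 (Exposed, non-case), c = 1432 (Unexposed, case), d = 1955.
OR = (1308·1955)/(1330·1432) = 2557140/1904560 = 1.34264
Risk in exposed = 1308/2638 = 0.49583; risk in unexposed = 1432/3387 = 0.42279; RR = 1.17275
OR/RR = 1.34264 / 1.17275 = 1.14487
The outcome is not rare, so the OR lies further from 1 than the RR.

1.14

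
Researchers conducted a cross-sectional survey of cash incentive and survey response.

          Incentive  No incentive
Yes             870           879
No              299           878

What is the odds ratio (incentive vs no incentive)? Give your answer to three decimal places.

Reading the table with exposure as columns: a = 870 (Incentive, case), b = 299 (Incentive, non-case), c = 879 (No incentive, case), d = 878.
OR = (a·d)/(b·c) = (870 × 878) / (299 × 879) = 763860 / 262821 = 2.90639
The odds of survey response are about 2.91 times as high in the incentive group.

2.906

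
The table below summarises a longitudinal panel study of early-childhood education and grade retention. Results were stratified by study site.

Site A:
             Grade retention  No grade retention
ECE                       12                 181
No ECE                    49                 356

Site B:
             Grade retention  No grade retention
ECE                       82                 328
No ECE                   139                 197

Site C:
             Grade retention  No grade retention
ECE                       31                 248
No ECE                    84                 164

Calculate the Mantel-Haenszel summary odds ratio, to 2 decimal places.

0.33

OR_MH = Σ(aᵢdᵢ/nᵢ) / Σ(bᵢcᵢ/nᵢ), where nᵢ is the stratum total.
Stratum 1 (Site A): n = 598; a·d/n = 12·356/598 = 7.1438; b·c/n = 181·49/598 = 14.8311
Stratum 2 (Site B): n = 746; a·d/n = 82·197/746 = 21.6542; b·c/n = 328·139/746 = 61.1153
Stratum 3 (Site C): n = 527; a·d/n = 31·164/527 = 9.6471; b·c/n = 248·84/527 = 39.5294
OR_MH = (7.1438 + 21.6542 + 9.6471) / (14.8311 + 61.1153 + 39.5294) = 38.4450 / 115.4758 = 0.33293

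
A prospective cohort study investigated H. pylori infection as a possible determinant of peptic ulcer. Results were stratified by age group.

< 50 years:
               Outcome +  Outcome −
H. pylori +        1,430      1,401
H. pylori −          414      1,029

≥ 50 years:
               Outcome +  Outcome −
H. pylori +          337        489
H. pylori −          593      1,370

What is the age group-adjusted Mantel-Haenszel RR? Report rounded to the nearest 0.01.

RR_MH = Σ(aᵢ·n₀ᵢ/nᵢ) / Σ(cᵢ·n₁ᵢ/nᵢ), with n₁ᵢ = aᵢ+bᵢ (exposed), n₀ᵢ = cᵢ+dᵢ (unexposed), nᵢ = n₁ᵢ+n₀ᵢ.
Stratum 1 (< 50 years): n₁ = 2831, n₀ = 1443, n = 4274; a·n₀/n = 1430·1443/4274 = 482.8007; c·n₁/n = 414·2831/4274 = 274.2241
Stratum 2 (≥ 50 years): n₁ = 826, n₀ = 1963, n = 2789; a·n₀/n = 337·1963/2789 = 237.1929; c·n₁/n = 593·826/2789 = 175.6250
RR_MH = (482.8007 + 237.1929) / (274.2241 + 175.6250) = 719.9936 / 449.8491 = 1.60052

1.60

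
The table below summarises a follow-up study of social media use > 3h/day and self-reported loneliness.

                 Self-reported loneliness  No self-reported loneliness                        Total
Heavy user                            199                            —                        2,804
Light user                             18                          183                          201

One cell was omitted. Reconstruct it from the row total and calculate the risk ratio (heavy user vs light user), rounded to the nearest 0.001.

0.792

The missing cell is in the exposed row: 2804 − 199 = 2605.
So a = 199, b = 2605, c = 18, d = 183.
RR = [a/(a+b)] / [c/(c+d)] = (199/2804) / (18/201) = 0.07097/0.08955 = 0.79250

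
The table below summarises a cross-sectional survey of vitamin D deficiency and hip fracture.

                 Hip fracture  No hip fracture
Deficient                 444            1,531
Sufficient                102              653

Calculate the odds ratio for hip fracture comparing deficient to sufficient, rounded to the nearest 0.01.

1.86

Cells: a = 444, b = 1531, c = 102, d = 653.
OR = (a·d)/(b·c) = (444 × 653) / (1531 × 102) = 289932 / 156162 = 1.85661
The odds of hip fracture are about 1.86 times as high in the deficient group.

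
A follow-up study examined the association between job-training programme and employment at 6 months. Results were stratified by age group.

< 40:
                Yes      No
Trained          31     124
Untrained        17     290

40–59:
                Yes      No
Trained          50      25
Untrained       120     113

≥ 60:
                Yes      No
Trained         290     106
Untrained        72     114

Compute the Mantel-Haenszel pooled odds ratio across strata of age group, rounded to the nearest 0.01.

3.45

OR_MH = Σ(aᵢdᵢ/nᵢ) / Σ(bᵢcᵢ/nᵢ), where nᵢ is the stratum total.
Stratum 1 (< 40): n = 462; a·d/n = 31·290/462 = 19.4589; b·c/n = 124·17/462 = 4.5628
Stratum 2 (40–59): n = 308; a·d/n = 50·113/308 = 18.3442; b·c/n = 25·120/308 = 9.7403
Stratum 3 (≥ 60): n = 582; a·d/n = 290·114/582 = 56.8041; b·c/n = 106·72/582 = 13.1134
OR_MH = (19.4589 + 18.3442 + 56.8041) / (4.5628 + 9.7403 + 13.1134) = 94.6072 / 27.4164 = 3.45075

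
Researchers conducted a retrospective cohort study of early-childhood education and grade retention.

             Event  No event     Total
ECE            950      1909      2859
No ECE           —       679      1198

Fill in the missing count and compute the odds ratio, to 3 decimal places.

The missing cell is in the unexposed row: 1198 − 679 = 519.
So a = 950, b = 1909, c = 519, d = 679.
OR = (a·d)/(b·c) = (950 × 679) / (1909 × 519) = 645050 / 990771 = 0.65106

0.651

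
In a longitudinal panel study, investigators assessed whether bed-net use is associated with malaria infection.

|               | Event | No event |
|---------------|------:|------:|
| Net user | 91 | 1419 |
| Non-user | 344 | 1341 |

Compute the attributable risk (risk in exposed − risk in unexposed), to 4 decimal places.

Cells: a = 91, b = 1419, c = 344, d = 1341.
Risk in exposed = 91/1510 = 0.060265; risk in unexposed = 344/1685 = 0.204154.
Risk difference = 0.060265 − 0.204154 = -0.143889

-0.1439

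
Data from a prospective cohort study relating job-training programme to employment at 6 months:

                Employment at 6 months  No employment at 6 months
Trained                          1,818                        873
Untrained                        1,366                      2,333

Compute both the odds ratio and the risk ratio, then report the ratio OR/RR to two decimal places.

Cells: a = 1818, b = 873, c = 1366, d = 2333.
OR = (1818·2333)/(873·1366) = 4241394/1192518 = 3.55667
Risk in exposed = 1818/2691 = 0.67559; risk in unexposed = 1366/3699 = 0.36929; RR = 1.82942
OR/RR = 3.55667 / 1.82942 = 1.94415
The outcome is not rare, so the OR lies further from 1 than the RR.

1.94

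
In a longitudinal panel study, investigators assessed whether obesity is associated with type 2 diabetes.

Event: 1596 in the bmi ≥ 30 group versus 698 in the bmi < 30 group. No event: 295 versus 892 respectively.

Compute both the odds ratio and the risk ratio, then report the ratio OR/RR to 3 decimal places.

From the description: a = 1596, b = 295, c = 698, d = 892.
OR = (1596·892)/(295·698) = 1423632/205910 = 6.91386
Risk in exposed = 1596/1891 = 0.84400; risk in unexposed = 698/1590 = 0.43899; RR = 1.92257
OR/RR = 6.91386 / 1.92257 = 3.59615
The outcome is not rare, so the OR lies further from 1 than the RR.

3.596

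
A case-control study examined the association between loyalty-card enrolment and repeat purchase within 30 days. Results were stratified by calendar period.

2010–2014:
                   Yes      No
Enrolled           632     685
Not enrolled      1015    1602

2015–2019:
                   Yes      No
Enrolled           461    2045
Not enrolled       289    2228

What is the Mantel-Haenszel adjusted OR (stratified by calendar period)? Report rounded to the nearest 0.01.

OR_MH = Σ(aᵢdᵢ/nᵢ) / Σ(bᵢcᵢ/nᵢ), where nᵢ is the stratum total.
Stratum 1 (2010–2014): n = 3934; a·d/n = 632·1602/3934 = 257.3625; b·c/n = 685·1015/3934 = 176.7349
Stratum 2 (2015–2019): n = 5023; a·d/n = 461·2228/5023 = 204.4810; b·c/n = 2045·289/5023 = 117.6598
OR_MH = (257.3625 + 204.4810) / (176.7349 + 117.6598) = 461.8435 / 294.3946 = 1.56879

1.57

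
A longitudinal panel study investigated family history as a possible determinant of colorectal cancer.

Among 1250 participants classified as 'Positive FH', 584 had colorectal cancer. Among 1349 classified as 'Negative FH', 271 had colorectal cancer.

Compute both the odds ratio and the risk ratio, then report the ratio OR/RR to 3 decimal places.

1.500

From the description: a = 584, b = 666, c = 271, d = 1078.
OR = (584·1078)/(666·271) = 629552/180486 = 3.48809
Risk in exposed = 584/1250 = 0.46720; risk in unexposed = 271/1349 = 0.20089; RR = 2.32566
OR/RR = 3.48809 / 2.32566 = 1.49983
The outcome is not rare, so the OR lies further from 1 than the RR.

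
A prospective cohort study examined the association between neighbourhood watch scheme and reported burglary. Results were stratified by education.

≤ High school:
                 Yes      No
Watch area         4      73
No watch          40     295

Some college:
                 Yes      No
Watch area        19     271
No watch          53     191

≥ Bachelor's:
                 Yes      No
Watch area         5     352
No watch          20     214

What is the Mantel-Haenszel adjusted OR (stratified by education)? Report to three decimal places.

OR_MH = Σ(aᵢdᵢ/nᵢ) / Σ(bᵢcᵢ/nᵢ), where nᵢ is the stratum total.
Stratum 1 (≤ High school): n = 412; a·d/n = 4·295/412 = 2.8641; b·c/n = 73·40/412 = 7.0874
Stratum 2 (Some college): n = 534; a·d/n = 19·191/534 = 6.7959; b·c/n = 271·53/534 = 26.8970
Stratum 3 (≥ Bachelor's): n = 591; a·d/n = 5·214/591 = 1.8105; b·c/n = 352·20/591 = 11.9120
OR_MH = (2.8641 + 6.7959 + 1.8105) / (7.0874 + 26.8970 + 11.9120) = 11.4704 / 45.8964 = 0.24992

0.250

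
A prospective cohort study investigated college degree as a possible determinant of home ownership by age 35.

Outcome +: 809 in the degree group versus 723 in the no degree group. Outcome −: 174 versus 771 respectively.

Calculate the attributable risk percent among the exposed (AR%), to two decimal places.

From the description: a = 809, b = 174, c = 723, d = 771.
Risk in exposed = 809/983 = 0.82299; risk in unexposed = 723/1494 = 0.48394.
RR = 0.82299/0.48394 = 1.70062
AR% = (RR − 1)/RR × 100 = (1.70062 − 1)/1.70062 × 100 = 41.1979%

41.20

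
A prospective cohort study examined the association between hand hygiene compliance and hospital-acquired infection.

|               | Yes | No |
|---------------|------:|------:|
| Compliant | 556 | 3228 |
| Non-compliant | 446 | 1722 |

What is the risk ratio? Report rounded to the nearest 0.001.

0.714

Cells: a = 556, b = 3228, c = 446, d = 1722.
Risk in exposed = 556/3784 = 0.14693; risk in unexposed = 446/2168 = 0.20572.
RR = 0.14693 / 0.20572 = 0.71425
The risk is 29% lower among the exposed than among the unexposed.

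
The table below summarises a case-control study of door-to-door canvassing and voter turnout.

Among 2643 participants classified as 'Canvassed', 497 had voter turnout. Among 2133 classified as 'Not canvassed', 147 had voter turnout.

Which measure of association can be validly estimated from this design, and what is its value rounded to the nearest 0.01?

From the description: a = 497, b = 2146, c = 147, d = 1986.
This is a case-control study: participants were sampled on outcome status, so risks in the source population cannot be estimated directly — relative risk is not valid here. The odds ratio is the appropriate measure.
OR = (a·d)/(b·c) = (497 × 1986) / (2146 × 147) = 987042 / 315462 = 3.12888

3.13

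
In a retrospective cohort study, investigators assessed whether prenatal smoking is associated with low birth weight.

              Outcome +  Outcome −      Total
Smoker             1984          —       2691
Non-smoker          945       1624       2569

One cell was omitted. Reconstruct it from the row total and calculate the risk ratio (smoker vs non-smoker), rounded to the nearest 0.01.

2.00

The missing cell is in the exposed row: 2691 − 1984 = 707.
So a = 1984, b = 707, c = 945, d = 1624.
RR = [a/(a+b)] / [c/(c+d)] = (1984/2691) / (945/2569) = 0.73727/0.36785 = 2.00429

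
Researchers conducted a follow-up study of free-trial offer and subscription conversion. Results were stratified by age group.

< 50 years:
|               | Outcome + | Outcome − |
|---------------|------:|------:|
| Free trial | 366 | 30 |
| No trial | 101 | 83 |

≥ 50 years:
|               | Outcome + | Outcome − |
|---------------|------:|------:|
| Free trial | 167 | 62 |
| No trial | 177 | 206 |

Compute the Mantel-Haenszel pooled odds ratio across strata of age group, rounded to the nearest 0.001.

4.690

OR_MH = Σ(aᵢdᵢ/nᵢ) / Σ(bᵢcᵢ/nᵢ), where nᵢ is the stratum total.
Stratum 1 (< 50 years): n = 580; a·d/n = 366·83/580 = 52.3759; b·c/n = 30·101/580 = 5.2241
Stratum 2 (≥ 50 years): n = 612; a·d/n = 167·206/612 = 56.2124; b·c/n = 62·177/612 = 17.9314
OR_MH = (52.3759 + 56.2124) / (5.2241 + 17.9314) = 108.5883 / 23.1555 = 4.68952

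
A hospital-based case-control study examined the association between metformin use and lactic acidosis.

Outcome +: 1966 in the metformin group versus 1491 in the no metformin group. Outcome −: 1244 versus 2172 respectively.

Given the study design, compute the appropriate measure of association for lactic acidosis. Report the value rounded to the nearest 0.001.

From the description: a = 1966, b = 1244, c = 1491, d = 2172.
This is a hospital-based case-control study: participants were sampled on outcome status, so risks in the source population cannot be estimated directly — relative risk is not valid here. The odds ratio is the appropriate measure.
OR = (a·d)/(b·c) = (1966 × 2172) / (1244 × 1491) = 4270152 / 1854804 = 2.30221

2.302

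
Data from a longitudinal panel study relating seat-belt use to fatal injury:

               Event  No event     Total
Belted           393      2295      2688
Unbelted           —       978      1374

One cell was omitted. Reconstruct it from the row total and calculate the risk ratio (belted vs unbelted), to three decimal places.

0.507

The missing cell is in the unexposed row: 1374 − 978 = 396.
So a = 393, b = 2295, c = 396, d = 978.
RR = [a/(a+b)] / [c/(c+d)] = (393/2688) / (396/1374) = 0.14621/0.28821 = 0.50729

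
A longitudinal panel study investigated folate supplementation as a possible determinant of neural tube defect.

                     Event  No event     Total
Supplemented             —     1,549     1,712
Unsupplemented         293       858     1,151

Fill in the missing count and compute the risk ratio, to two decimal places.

The missing cell is in the exposed row: 1712 − 1549 = 163.
So a = 163, b = 1549, c = 293, d = 858.
RR = [a/(a+b)] / [c/(c+d)] = (163/1712) / (293/1151) = 0.09521/0.25456 = 0.37402

0.37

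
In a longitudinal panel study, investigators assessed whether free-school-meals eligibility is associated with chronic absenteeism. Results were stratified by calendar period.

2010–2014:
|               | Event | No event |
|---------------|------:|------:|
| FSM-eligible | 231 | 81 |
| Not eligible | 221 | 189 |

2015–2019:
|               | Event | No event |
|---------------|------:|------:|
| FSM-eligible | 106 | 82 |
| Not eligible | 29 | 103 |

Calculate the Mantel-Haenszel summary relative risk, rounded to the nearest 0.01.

1.55

RR_MH = Σ(aᵢ·n₀ᵢ/nᵢ) / Σ(cᵢ·n₁ᵢ/nᵢ), with n₁ᵢ = aᵢ+bᵢ (exposed), n₀ᵢ = cᵢ+dᵢ (unexposed), nᵢ = n₁ᵢ+n₀ᵢ.
Stratum 1 (2010–2014): n₁ = 312, n₀ = 410, n = 722; a·n₀/n = 231·410/722 = 131.1773; c·n₁/n = 221·312/722 = 95.5014
Stratum 2 (2015–2019): n₁ = 188, n₀ = 132, n = 320; a·n₀/n = 106·132/320 = 43.7250; c·n₁/n = 29·188/320 = 17.0375
RR_MH = (131.1773 + 43.7250) / (95.5014 + 17.0375) = 174.9023 / 112.5389 = 1.55415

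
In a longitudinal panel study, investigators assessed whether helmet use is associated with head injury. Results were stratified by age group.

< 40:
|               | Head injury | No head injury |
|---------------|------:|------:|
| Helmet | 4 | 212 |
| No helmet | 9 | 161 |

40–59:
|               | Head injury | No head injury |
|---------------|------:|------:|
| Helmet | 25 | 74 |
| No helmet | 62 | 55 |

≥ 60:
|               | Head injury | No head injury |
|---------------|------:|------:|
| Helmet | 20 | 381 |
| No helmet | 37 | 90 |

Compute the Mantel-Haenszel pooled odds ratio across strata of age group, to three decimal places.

0.216

OR_MH = Σ(aᵢdᵢ/nᵢ) / Σ(bᵢcᵢ/nᵢ), where nᵢ is the stratum total.
Stratum 1 (< 40): n = 386; a·d/n = 4·161/386 = 1.6684; b·c/n = 212·9/386 = 4.9430
Stratum 2 (40–59): n = 216; a·d/n = 25·55/216 = 6.3657; b·c/n = 74·62/216 = 21.2407
Stratum 3 (≥ 60): n = 528; a·d/n = 20·90/528 = 3.4091; b·c/n = 381·37/528 = 26.6989
OR_MH = (1.6684 + 6.3657 + 3.4091) / (4.9430 + 21.2407 + 26.6989) = 11.4432 / 52.8826 = 0.21639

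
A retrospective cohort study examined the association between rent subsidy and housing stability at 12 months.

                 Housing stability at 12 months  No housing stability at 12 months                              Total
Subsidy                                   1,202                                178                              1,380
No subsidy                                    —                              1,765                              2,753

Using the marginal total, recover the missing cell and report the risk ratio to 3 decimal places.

The missing cell is in the unexposed row: 2753 − 1765 = 988.
So a = 1202, b = 178, c = 988, d = 1765.
RR = [a/(a+b)] / [c/(c+d)] = (1202/1380) / (988/2753) = 0.87101/0.35888 = 2.42703

2.427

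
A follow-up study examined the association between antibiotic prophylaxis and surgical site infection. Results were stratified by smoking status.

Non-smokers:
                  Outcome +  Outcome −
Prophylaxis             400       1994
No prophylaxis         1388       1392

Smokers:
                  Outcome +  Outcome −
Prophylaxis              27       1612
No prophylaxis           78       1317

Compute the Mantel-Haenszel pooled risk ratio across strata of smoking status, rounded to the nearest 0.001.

0.332

RR_MH = Σ(aᵢ·n₀ᵢ/nᵢ) / Σ(cᵢ·n₁ᵢ/nᵢ), with n₁ᵢ = aᵢ+bᵢ (exposed), n₀ᵢ = cᵢ+dᵢ (unexposed), nᵢ = n₁ᵢ+n₀ᵢ.
Stratum 1 (Non-smokers): n₁ = 2394, n₀ = 2780, n = 5174; a·n₀/n = 400·2780/5174 = 214.9208; c·n₁/n = 1388·2394/5174 = 642.2250
Stratum 2 (Smokers): n₁ = 1639, n₀ = 1395, n = 3034; a·n₀/n = 27·1395/3034 = 12.4143; c·n₁/n = 78·1639/3034 = 42.1365
RR_MH = (214.9208 + 12.4143) / (642.2250 + 42.1365) = 227.3351 / 684.3614 = 0.33219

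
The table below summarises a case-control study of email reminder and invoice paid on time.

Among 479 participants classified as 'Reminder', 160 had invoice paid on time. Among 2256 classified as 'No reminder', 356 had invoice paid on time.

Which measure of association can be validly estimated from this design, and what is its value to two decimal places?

From the description: a = 160, b = 319, c = 356, d = 1900.
This is a case-control study: participants were sampled on outcome status, so risks in the source population cannot be estimated directly — relative risk is not valid here. The odds ratio is the appropriate measure.
OR = (a·d)/(b·c) = (160 × 1900) / (319 × 356) = 304000 / 113564 = 2.67690

2.68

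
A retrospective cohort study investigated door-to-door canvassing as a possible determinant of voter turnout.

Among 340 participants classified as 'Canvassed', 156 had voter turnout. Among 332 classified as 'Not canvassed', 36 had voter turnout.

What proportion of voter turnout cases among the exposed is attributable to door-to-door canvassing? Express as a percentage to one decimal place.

76.4

From the description: a = 156, b = 184, c = 36, d = 296.
Risk in exposed = 156/340 = 0.45882; risk in unexposed = 36/332 = 0.10843.
RR = 0.45882/0.10843 = 4.23137
AR% = (RR − 1)/RR × 100 = (4.23137 − 1)/4.23137 × 100 = 76.3670%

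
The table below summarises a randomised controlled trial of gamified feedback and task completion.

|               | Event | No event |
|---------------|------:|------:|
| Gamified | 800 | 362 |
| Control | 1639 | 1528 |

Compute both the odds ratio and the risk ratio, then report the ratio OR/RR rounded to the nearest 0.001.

Cells: a = 800, b = 362, c = 1639, d = 1528.
OR = (800·1528)/(362·1639) = 1222400/593318 = 2.06028
Risk in exposed = 800/1162 = 0.68847; risk in unexposed = 1639/3167 = 0.51752; RR = 1.33031
OR/RR = 2.06028 / 1.33031 = 1.54872
The outcome is not rare, so the OR lies further from 1 than the RR.

1.549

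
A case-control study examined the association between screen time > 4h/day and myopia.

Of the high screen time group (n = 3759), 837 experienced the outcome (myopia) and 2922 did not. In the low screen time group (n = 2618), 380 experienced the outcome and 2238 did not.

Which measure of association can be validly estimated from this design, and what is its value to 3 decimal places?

1.687

From the description: a = 837, b = 2922, c = 380, d = 2238.
This is a case-control study: participants were sampled on outcome status, so risks in the source population cannot be estimated directly — relative risk is not valid here. The odds ratio is the appropriate measure.
OR = (a·d)/(b·c) = (837 × 2238) / (2922 × 380) = 1873206 / 1110360 = 1.68703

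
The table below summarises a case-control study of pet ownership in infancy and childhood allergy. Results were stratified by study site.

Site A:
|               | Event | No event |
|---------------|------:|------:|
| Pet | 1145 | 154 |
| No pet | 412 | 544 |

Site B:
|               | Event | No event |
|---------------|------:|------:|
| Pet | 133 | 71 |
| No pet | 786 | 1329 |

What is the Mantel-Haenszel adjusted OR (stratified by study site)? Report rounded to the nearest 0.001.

6.752

OR_MH = Σ(aᵢdᵢ/nᵢ) / Σ(bᵢcᵢ/nᵢ), where nᵢ is the stratum total.
Stratum 1 (Site A): n = 2255; a·d/n = 1145·544/2255 = 276.2217; b·c/n = 154·412/2255 = 28.1366
Stratum 2 (Site B): n = 2319; a·d/n = 133·1329/2319 = 76.2212; b·c/n = 71·786/2319 = 24.0647
OR_MH = (276.2217 + 76.2212) / (28.1366 + 24.0647) = 352.4429 / 52.2013 = 6.75162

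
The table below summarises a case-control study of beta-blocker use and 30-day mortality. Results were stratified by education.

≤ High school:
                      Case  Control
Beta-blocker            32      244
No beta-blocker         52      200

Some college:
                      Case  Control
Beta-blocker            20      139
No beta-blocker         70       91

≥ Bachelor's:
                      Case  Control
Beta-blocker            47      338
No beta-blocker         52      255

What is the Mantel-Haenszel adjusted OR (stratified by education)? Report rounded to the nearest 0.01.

OR_MH = Σ(aᵢdᵢ/nᵢ) / Σ(bᵢcᵢ/nᵢ), where nᵢ is the stratum total.
Stratum 1 (≤ High school): n = 528; a·d/n = 32·200/528 = 12.1212; b·c/n = 244·52/528 = 24.0303
Stratum 2 (Some college): n = 320; a·d/n = 20·91/320 = 5.6875; b·c/n = 139·70/320 = 30.4062
Stratum 3 (≥ Bachelor's): n = 692; a·d/n = 47·255/692 = 17.3194; b·c/n = 338·52/692 = 25.3988
OR_MH = (12.1212 + 5.6875 + 17.3194) / (24.0303 + 30.4062 + 25.3988) = 35.1281 / 79.8354 = 0.44001

0.44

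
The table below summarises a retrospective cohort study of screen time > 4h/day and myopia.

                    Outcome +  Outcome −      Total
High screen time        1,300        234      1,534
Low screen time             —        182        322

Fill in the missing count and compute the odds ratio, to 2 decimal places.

The missing cell is in the unexposed row: 322 − 182 = 140.
So a = 1300, b = 234, c = 140, d = 182.
OR = (a·d)/(b·c) = (1300 × 182) / (234 × 140) = 236600 / 32760 = 7.22222

7.22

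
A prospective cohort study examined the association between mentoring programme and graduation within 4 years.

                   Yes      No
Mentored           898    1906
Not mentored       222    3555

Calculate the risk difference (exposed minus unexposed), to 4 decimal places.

Cells: a = 898, b = 1906, c = 222, d = 3555.
Risk in exposed = 898/2804 = 0.320257; risk in unexposed = 222/3777 = 0.058777.
Risk difference = 0.320257 − 0.058777 = 0.261480

0.2615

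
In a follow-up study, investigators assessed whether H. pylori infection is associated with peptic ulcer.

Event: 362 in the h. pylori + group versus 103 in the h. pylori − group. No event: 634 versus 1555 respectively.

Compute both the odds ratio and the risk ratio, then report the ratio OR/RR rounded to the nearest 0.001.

1.473

From the description: a = 362, b = 634, c = 103, d = 1555.
OR = (362·1555)/(634·103) = 562910/65302 = 8.62010
Risk in exposed = 362/996 = 0.36345; risk in unexposed = 103/1658 = 0.06212; RR = 5.85055
OR/RR = 8.62010 / 5.85055 = 1.47338
The outcome is not rare, so the OR lies further from 1 than the RR.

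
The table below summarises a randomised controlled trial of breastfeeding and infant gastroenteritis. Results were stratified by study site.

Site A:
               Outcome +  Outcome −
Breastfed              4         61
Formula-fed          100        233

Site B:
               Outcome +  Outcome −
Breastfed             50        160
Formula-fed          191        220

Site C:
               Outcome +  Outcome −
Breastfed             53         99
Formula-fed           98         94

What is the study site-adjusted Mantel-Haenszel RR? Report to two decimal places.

RR_MH = Σ(aᵢ·n₀ᵢ/nᵢ) / Σ(cᵢ·n₁ᵢ/nᵢ), with n₁ᵢ = aᵢ+bᵢ (exposed), n₀ᵢ = cᵢ+dᵢ (unexposed), nᵢ = n₁ᵢ+n₀ᵢ.
Stratum 1 (Site A): n₁ = 65, n₀ = 333, n = 398; a·n₀/n = 4·333/398 = 3.3467; c·n₁/n = 100·65/398 = 16.3317
Stratum 2 (Site B): n₁ = 210, n₀ = 411, n = 621; a·n₀/n = 50·411/621 = 33.0918; c·n₁/n = 191·210/621 = 64.5894
Stratum 3 (Site C): n₁ = 152, n₀ = 192, n = 344; a·n₀/n = 53·192/344 = 29.5814; c·n₁/n = 98·152/344 = 43.3023
RR_MH = (3.3467 + 33.0918 + 29.5814) / (16.3317 + 64.5894 + 43.3023) = 66.0199 / 124.2234 = 0.53146

0.53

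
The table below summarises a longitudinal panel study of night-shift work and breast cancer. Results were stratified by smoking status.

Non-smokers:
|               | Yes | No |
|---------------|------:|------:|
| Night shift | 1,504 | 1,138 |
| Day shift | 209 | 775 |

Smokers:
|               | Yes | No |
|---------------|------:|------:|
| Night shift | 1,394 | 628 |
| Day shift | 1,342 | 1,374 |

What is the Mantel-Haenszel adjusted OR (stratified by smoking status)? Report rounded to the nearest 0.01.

OR_MH = Σ(aᵢdᵢ/nᵢ) / Σ(bᵢcᵢ/nᵢ), where nᵢ is the stratum total.
Stratum 1 (Non-smokers): n = 3626; a·d/n = 1504·775/3626 = 321.4562; b·c/n = 1138·209/3626 = 65.5935
Stratum 2 (Smokers): n = 4738; a·d/n = 1394·1374/4738 = 404.2541; b·c/n = 628·1342/4738 = 177.8759
OR_MH = (321.4562 + 404.2541) / (65.5935 + 177.8759) = 725.7103 / 243.4694 = 2.98070

2.98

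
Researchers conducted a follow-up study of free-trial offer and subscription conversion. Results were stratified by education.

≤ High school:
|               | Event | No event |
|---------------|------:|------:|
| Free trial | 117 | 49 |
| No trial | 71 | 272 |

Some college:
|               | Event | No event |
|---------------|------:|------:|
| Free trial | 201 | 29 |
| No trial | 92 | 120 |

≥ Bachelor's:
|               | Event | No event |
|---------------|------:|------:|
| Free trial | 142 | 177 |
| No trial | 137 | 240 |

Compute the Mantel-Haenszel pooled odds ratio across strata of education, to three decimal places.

3.480

OR_MH = Σ(aᵢdᵢ/nᵢ) / Σ(bᵢcᵢ/nᵢ), where nᵢ is the stratum total.
Stratum 1 (≤ High school): n = 509; a·d/n = 117·272/509 = 62.5226; b·c/n = 49·71/509 = 6.8350
Stratum 2 (Some college): n = 442; a·d/n = 201·120/442 = 54.5701; b·c/n = 29·92/442 = 6.0362
Stratum 3 (≥ Bachelor's): n = 696; a·d/n = 142·240/696 = 48.9655; b·c/n = 177·137/696 = 34.8405
OR_MH = (62.5226 + 54.5701 + 48.9655) / (6.8350 + 6.0362 + 34.8405) = 166.0582 / 47.7117 = 3.48045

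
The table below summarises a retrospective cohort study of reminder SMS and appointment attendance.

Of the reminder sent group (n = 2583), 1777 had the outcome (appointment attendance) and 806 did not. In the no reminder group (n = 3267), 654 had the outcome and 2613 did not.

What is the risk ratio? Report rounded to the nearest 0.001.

3.437

From the description: a = 1777, b = 806, c = 654, d = 2613.
Risk in exposed = 1777/2583 = 0.68796; risk in unexposed = 654/3267 = 0.20018.
RR = 0.68796 / 0.20018 = 3.43664
The risk among the exposed is 3.44 times that among the unexposed.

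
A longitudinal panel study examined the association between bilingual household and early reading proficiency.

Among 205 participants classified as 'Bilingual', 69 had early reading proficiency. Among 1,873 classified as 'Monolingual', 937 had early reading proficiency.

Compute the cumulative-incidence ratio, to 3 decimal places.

0.673

From the description: a = 69, b = 136, c = 937, d = 936.
Risk in exposed = 69/205 = 0.33659; risk in unexposed = 937/1873 = 0.50027.
RR = 0.33659 / 0.50027 = 0.67281
The risk is 33% lower among the exposed than among the unexposed.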